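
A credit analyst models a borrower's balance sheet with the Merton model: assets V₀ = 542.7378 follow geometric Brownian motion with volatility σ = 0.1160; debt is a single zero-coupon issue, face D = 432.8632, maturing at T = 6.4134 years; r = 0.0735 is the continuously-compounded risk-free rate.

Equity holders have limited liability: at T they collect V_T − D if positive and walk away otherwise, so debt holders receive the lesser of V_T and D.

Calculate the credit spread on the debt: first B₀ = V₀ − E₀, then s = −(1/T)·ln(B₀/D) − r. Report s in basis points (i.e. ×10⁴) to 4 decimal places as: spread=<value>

Apply the equity-as-call identities (strike 432.8632, horizon 6.4134 years):
d₁ = [ln(V₀/D) + (r + σ²/2)T] / (σ√T)
   = [ln(542.7378/432.8632) + (0.0735 + 0.5·0.1160²)·6.4134] / (0.1160·√6.4134)
   = [0.226205 + 0.514534] / 0.293766 = 2.521523
d₂ = d₁ − σ√T = 2.521523 − 0.293766 = 2.227757
N(d₁) = 0.994158,  N(d₂) = 0.987052,  e^(−rT) = 0.624137
E₀ = V₀·N(d₁) − D·e^(−rT)·N(d₂)
   = 542.7378·0.994158 − 432.8632·0.624137·0.987052 = 272.899050
B₀ = V₀ − E₀ = 542.7378 − 272.899050 = 269.838750
spread = −(1/T)·ln(B₀/D) − r = −(1/6.4134)·ln(269.838750/432.8632) − 0.0735 = 0.00018902
in basis points: 0.00018902 × 10⁴ = 1.8902 bp

spread=1.8902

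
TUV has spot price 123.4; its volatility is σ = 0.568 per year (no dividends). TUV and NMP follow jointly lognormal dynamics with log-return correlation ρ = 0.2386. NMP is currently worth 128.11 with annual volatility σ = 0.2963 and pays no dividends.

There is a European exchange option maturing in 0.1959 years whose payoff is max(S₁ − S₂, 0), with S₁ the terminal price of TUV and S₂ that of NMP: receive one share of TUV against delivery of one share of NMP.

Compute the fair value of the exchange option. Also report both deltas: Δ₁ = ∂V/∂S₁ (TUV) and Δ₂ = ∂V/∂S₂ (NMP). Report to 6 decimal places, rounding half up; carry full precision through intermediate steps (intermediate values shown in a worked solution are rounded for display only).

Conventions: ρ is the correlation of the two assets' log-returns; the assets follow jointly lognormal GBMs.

σ_eff = √(σ₁² + σ₂² − 2ρσ₁σ₂) = √(0.568² + 0.2963² − 2·0.2386·0.568·0.2963) = 0.574548
d₁ = (ln(S₁/S₂) + (q₂ − q₁ + σ_eff²/2)T) / (σ_eff√T) = (ln(123.4/128.11) + (0.0 − 0.0 + 0.165053)·0.1959) / 0.254298 = -0.020151
d₂ = d₁ − σ_eff√T = -0.020151 − 0.254298 = -0.274449
N(d₁) = 0.491962,  N(d₂) = 0.391870
V = S₁·e^{−q₁T}·N(d₁) − S₂·e^{−q₂T}·N(d₂) = 60.708056 − 50.202429 = 10.505627
Key observation: no risk-free rate is needed — with the second asset as numeraire the exchange option is a call on the ratio S₁/S₂, and r cancels out of the value.
Δ₁ = e^{−q₁T}·N(d₁) = 0.491962;  Δ₂ = −e^{−q₂T}·N(d₂) = -0.391870

exchange price = 10.505627
Δ1 = 0.491962
Δ2 = -0.391870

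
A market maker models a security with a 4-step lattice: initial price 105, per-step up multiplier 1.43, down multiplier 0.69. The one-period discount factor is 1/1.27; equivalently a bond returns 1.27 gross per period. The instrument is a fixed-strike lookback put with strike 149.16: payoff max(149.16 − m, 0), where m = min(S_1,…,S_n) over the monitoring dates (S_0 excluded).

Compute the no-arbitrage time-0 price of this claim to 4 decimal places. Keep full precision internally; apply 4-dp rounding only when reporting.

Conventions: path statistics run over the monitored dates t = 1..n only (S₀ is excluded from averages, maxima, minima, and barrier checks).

price = 10.9928

With p* = (R−d)/(u−d) = 0.7838, sum probability × payoff across the paths and divide by R^4.
Enumerate all 2^4 = 16 price paths (U = up ×1.43, D = down ×0.69); each path with k up-moves has probability p*^k·(1−p*)^(4−k).
DDDD: m=23.8005, payoff=125.3595, prob=0.002186
UDDD: m=49.3256, payoff=99.8344, prob=0.007922
DUDD: m=49.3256, payoff=99.8344, prob=0.007922
UUDD: m=102.2256, payoff=46.9344, prob=0.028719
DDUD: m=49.3256, payoff=99.8344, prob=0.007922
UDUD: m=102.2256, payoff=46.9344, prob=0.028719
DUUD: m=72.4500, payoff=76.7100, prob=0.028719
UUUD: m=150.1500, payoff=0.0000, prob=0.104106
DDDU: m=34.4934, payoff=114.6666, prob=0.007922
UDDU: m=71.4864, payoff=77.6736, prob=0.028719
DUDU: m=71.4864, payoff=77.6736, prob=0.028719
UUDU: m=148.1530, payoff=1.0070, prob=0.104106
DDUU: m=49.9905, payoff=99.1695, prob=0.028719
UDUU: m=103.6035, payoff=45.5565, prob=0.104106
DUUU: m=72.4500, payoff=76.7100, prob=0.104106
UUUU: m=150.1500, payoff=0.0000, prob=0.377385
Price = Σ prob·payoff / R^4 = 28.597086 / 2.601446 = 10.9928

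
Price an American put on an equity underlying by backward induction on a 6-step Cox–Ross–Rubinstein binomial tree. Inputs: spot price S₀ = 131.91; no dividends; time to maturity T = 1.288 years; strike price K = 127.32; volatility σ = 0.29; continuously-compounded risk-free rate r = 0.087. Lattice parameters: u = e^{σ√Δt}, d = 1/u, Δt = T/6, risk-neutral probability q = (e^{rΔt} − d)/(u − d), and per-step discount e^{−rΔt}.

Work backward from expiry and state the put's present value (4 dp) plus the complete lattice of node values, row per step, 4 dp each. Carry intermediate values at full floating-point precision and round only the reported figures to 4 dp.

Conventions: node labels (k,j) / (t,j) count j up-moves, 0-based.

price = 9.6877
tree:
9.6877
16.3271 4.2899
26.4943 8.1137 1.1357
39.1708 14.9435 2.4960 0.0000
50.2536 26.4943 5.4855 0.0000 0.0000
59.9430 39.1708 12.0555 0.0000 0.0000 0.0000
68.4141 50.2536 26.4943 0.0000 0.0000 0.0000 0.0000

Δt=0.21467  u=1.14381  d=0.87427  q=0.53640  discount=0.98150
step 6 (expiry): payoffs max(K−S,0) = 68.4141 50.2536 26.4943 0.0000 0.0000 0.0000 0.0000
k=5: (k=5,j=0): S=67.3770, K−S=59.9430, hold=57.5872 ⇒ V=59.9430 exercise | (k=5,j=1): S=88.1492, K−S=39.1708, hold=36.8151 ⇒ V=39.1708 exercise | (k=5,j=2): S=115.3253, K−S=11.9947, hold=12.0555 ⇒ V=12.0555 continue | (k=5,j=3): S=150.8797, K−S=0.0000, hold=0.0000 ⇒ V=0.0000 continue | (k=5,j=4): S=197.3955, K−S=0.0000, hold=0.0000 ⇒ V=0.0000 continue | (k=5,j=5): S=258.2520, K−S=0.0000, hold=0.0000 ⇒ V=0.0000 continue
k=4: (k=4,j=0): S=77.0664, K−S=50.2536, hold=47.8979 ⇒ V=50.2536 exercise | (k=4,j=1): S=100.8257, K−S=26.4943, hold=24.1705 ⇒ V=26.4943 exercise | (k=4,j=2): S=131.9100, K−S=0.0000, hold=5.4855 ⇒ V=5.4855 continue | (k=4,j=3): S=172.5775, K−S=0.0000, hold=0.0000 ⇒ V=0.0000 continue | (k=4,j=4): S=225.7826, K−S=0.0000, hold=0.0000 ⇒ V=0.0000 continue
k=3: (k=3,j=0): S=88.1492, K−S=39.1708, hold=36.8151 ⇒ V=39.1708 exercise | (k=3,j=1): S=115.3253, K−S=11.9947, hold=14.9435 ⇒ V=14.9435 continue | (k=3,j=2): S=150.8797, K−S=0.0000, hold=2.4960 ⇒ V=2.4960 continue | (k=3,j=3): S=197.3955, K−S=0.0000, hold=0.0000 ⇒ V=0.0000 continue
k=2: (k=2,j=0): S=100.8257, K−S=26.4943, hold=25.6910 ⇒ V=26.4943 exercise | (k=2,j=1): S=131.9100, K−S=0.0000, hold=8.1137 ⇒ V=8.1137 continue | (k=2,j=2): S=172.5775, K−S=0.0000, hold=1.1357 ⇒ V=1.1357 continue
k=1: (k=1,j=0): S=115.3253, K−S=11.9947, hold=16.3271 ⇒ V=16.3271 continue | (k=1,j=1): S=150.8797, K−S=0.0000, hold=4.2899 ⇒ V=4.2899 continue
k=0: (k=0,j=0): S=131.9100, K−S=0.0000, hold=9.6877 ⇒ V=9.6877 continue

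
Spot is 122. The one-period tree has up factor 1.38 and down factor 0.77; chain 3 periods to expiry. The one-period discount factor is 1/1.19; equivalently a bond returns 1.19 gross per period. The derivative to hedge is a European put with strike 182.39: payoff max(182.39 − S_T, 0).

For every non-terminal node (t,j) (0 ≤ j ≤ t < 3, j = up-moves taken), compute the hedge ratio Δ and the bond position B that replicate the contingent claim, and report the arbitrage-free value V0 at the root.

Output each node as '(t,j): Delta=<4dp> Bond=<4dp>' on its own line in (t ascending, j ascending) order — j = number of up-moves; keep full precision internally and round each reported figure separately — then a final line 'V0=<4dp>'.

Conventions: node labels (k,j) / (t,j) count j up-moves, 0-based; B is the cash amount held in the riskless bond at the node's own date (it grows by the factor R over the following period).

No-arbitrage ⇒ martingale measure with p* = (R−d)/(u−d) = 0.6885.
Payoffs at expiry: V(3,0)=126.6930, V(3,1)=82.5694, V(3,2)=3.4907, V(3,3)=0.0000
Node (2,0) S=72.3338: V=(p*·82.5694+(1−p*)·126.6930)/1.19=80.9351; Δ=(82.5694−126.6930)/(99.8206−55.6970)=-1.0000; B=V−Δ·S=153.2689
Node (2,1) S=129.6372: V=(p*·3.4907+(1−p*)·82.5694)/1.19=23.6317; Δ=(3.4907−82.5694)/(178.8993−99.8206)=-1.0000; B=V−Δ·S=153.2689
Node (2,2) S=232.3368: V=(p*·0.0000+(1−p*)·3.4907)/1.19=0.9137; Δ=(0.0000−3.4907)/(320.6248−178.8993)=-0.0246; B=V−Δ·S=6.6361
Node (1,0) S=93.9400: V=(p*·23.6317+(1−p*)·80.9351)/1.19=34.8574; Δ=(23.6317−80.9351)/(129.6372−72.3338)=-1.0000; B=V−Δ·S=128.7974
Node (1,1) S=168.3600: V=(p*·0.9137+(1−p*)·23.6317)/1.19=6.7141; Δ=(0.9137−23.6317)/(232.3368−129.6372)=-0.2212; B=V−Δ·S=43.9568
Node (0,0) S=122.0000: V=(p*·6.7141+(1−p*)·34.8574)/1.19=13.0084; Δ=(6.7141−34.8574)/(168.3600−93.9400)=-0.3782; B=V−Δ·S=59.1450
As a check, the time-0 holding Δ(0,0)·S0 + B(0,0) comes to 13.0084 — exactly V0.

(0,0): Delta=-0.3782 Bond=59.1450
(1,0): Delta=-1.0000 Bond=128.7974
(1,1): Delta=-0.2212 Bond=43.9568
(2,0): Delta=-1.0000 Bond=153.2689
(2,1): Delta=-1.0000 Bond=153.2689
(2,2): Delta=-0.0246 Bond=6.6361
V0=13.0084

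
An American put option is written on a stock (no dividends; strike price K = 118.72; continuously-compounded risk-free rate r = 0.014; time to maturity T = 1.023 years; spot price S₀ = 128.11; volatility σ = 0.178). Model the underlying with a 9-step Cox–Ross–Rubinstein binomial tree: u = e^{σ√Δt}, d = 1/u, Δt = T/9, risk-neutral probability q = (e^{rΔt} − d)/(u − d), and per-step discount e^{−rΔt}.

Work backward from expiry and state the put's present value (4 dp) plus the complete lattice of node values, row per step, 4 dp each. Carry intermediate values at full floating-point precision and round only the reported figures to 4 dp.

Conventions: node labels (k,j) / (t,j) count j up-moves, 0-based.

price = 4.3525
tree:
4.3525
6.5156 2.1882
9.4935 3.5377 0.8363
13.4034 5.5867 1.4856 0.1852
18.2439 8.5719 2.5986 0.3696 0.0000
23.8194 12.6879 4.4546 0.7379 0.0000 0.0000
29.3470 17.9499 7.4298 1.4729 0.0000 0.0000 0.0000
34.5527 23.8194 11.9118 2.9403 0.0000 0.0000 0.0000 0.0000
39.4551 29.3470 17.9499 5.8697 0.0000 0.0000 0.0000 0.0000 0.0000
44.0720 34.5527 23.8194 11.7173 0.0000 0.0000 0.0000 0.0000 0.0000 0.0000

Δt=0.11367, u=1.06185, d=0.94175, q=0.49826, disc=e^(-rΔt)=0.99841
k=9 terminal: V=max(K-S,0) → 44.0720 34.5527 23.8194 11.7173 0.0000 0.0000 0.0000 0.0000 0.0000 0.0000
k=8: j=0 S=79.2649 intr=39.4551 cont=39.2664 V=39.4551[EX]; j=1 S=89.3730 intr=29.3470 cont=29.1582 V=29.3470[EX]; j=2 S=100.7701 intr=17.9499 cont=17.7611 V=17.9499[EX]; j=3 S=113.6207 intr=5.0993 cont=5.8697 V=5.8697[hold]; j=4 S=128.1100 intr=0.0000 cont=0.0000 V=0.0000[hold]; j=5 S=144.4470 intr=0.0000 cont=0.0000 V=0.0000[hold]; j=6 S=162.8674 intr=0.0000 cont=0.0000 V=0.0000[hold]; j=7 S=183.6368 intr=0.0000 cont=0.0000 V=0.0000[hold]; j=8 S=207.0548 intr=0.0000 cont=0.0000 V=0.0000[hold]
k=7: j=0 S=84.1673 intr=34.5527 cont=34.3639 V=34.5527[EX]; j=1 S=94.9006 intr=23.8194 cont=23.6306 V=23.8194[EX]; j=2 S=107.0027 intr=11.7173 cont=11.9118 V=11.9118[hold]; j=3 S=120.6480 intr=0.0000 cont=2.9403 V=2.9403[hold]; j=4 S=136.0335 intr=0.0000 cont=0.0000 V=0.0000[hold]; j=5 S=153.3809 intr=0.0000 cont=0.0000 V=0.0000[hold]; j=6 S=172.9406 intr=0.0000 cont=0.0000 V=0.0000[hold]; j=7 S=194.9946 intr=0.0000 cont=0.0000 V=0.0000[hold]
k=6: j=0 S=89.3730 intr=29.3470 cont=29.1582 V=29.3470[EX]; j=1 S=100.7701 intr=17.9499 cont=17.8578 V=17.9499[EX]; j=2 S=113.6207 intr=5.0993 cont=7.4298 V=7.4298[hold]; j=3 S=128.1100 intr=0.0000 cont=1.4729 V=1.4729[hold]; j=4 S=144.4470 intr=0.0000 cont=0.0000 V=0.0000[hold]; j=5 S=162.8674 intr=0.0000 cont=0.0000 V=0.0000[hold]; j=6 S=183.6368 intr=0.0000 cont=0.0000 V=0.0000[hold]
k=5: j=0 S=94.9006 intr=23.8194 cont=23.6306 V=23.8194[EX]; j=1 S=107.0027 intr=11.7173 cont=12.6879 V=12.6879[hold]; j=2 S=120.6480 intr=0.0000 cont=4.4546 V=4.4546[hold]; j=3 S=136.0335 intr=0.0000 cont=0.7379 V=0.7379[hold]; j=4 S=153.3809 intr=0.0000 cont=0.0000 V=0.0000[hold]; j=5 S=172.9406 intr=0.0000 cont=0.0000 V=0.0000[hold]
k=4: j=0 S=100.7701 intr=17.9499 cont=18.2439 V=18.2439[hold]; j=1 S=113.6207 intr=5.0993 cont=8.5719 V=8.5719[hold]; j=2 S=128.1100 intr=0.0000 cont=2.5986 V=2.5986[hold]; j=3 S=144.4470 intr=0.0000 cont=0.3696 V=0.3696[hold]; j=4 S=162.8674 intr=0.0000 cont=0.0000 V=0.0000[hold]
k=3: j=0 S=107.0027 intr=11.7173 cont=13.4034 V=13.4034[hold]; j=1 S=120.6480 intr=0.0000 cont=5.5867 V=5.5867[hold]; j=2 S=136.0335 intr=0.0000 cont=1.4856 V=1.4856[hold]; j=3 S=153.3809 intr=0.0000 cont=0.1852 V=0.1852[hold]
k=2: j=0 S=113.6207 intr=5.0993 cont=9.4935 V=9.4935[hold]; j=1 S=128.1100 intr=0.0000 cont=3.5377 V=3.5377[hold]; j=2 S=144.4470 intr=0.0000 cont=0.8363 V=0.8363[hold]
k=1: j=0 S=120.6480 intr=0.0000 cont=6.5156 V=6.5156[hold]; j=1 S=136.0335 intr=0.0000 cont=2.1882 V=2.1882[hold]
k=0: j=0 S=128.1100 intr=0.0000 cont=4.3525 V=4.3525[hold]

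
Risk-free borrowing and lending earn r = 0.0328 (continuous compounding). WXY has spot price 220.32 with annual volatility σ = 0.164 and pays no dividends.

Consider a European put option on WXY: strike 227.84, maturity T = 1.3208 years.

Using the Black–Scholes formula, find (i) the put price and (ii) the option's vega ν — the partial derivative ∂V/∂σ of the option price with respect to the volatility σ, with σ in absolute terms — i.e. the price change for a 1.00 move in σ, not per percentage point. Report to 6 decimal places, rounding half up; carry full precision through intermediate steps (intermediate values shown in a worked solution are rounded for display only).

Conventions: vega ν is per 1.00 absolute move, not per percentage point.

σ√T = 0.164·√1.3208 = 0.188479
d₁ = (ln(S/K) + (r+σ²/2)T) / (σ√T) = (ln(220.32/227.84) + (0.0328+0.164²/2)·1.3208) / 0.188479 = (-0.033563 + 0.061084) / 0.188479 = 0.146021
d₂ = d₁ − σ√T = 0.146021 − 0.188479 = -0.042458
e^{−rT} = 0.957603
N(−d₁) = 0.441953,  N(−d₂) = 0.516933
Put price V = K·e^{−rT}·N(−d₂) − S·N(−d₁) = 112.784616 − 97.370995 = 15.413620
φ(d₁) = (1/√(2π))·e^{−d₁²/2} = 0.394712
ν = S·φ(d₁)·√T = 99.943029

price = 15.413620
ν = 99.943029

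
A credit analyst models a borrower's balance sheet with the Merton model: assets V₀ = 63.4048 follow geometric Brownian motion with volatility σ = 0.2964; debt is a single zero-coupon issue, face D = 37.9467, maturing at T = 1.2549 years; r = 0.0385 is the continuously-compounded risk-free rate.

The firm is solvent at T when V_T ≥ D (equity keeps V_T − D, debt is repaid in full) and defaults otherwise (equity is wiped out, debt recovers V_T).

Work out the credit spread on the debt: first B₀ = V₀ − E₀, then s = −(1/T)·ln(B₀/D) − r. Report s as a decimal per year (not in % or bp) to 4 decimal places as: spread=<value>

spread=0.0065

Work the structural quantities from V₀ = 63.4048 against face 37.9467:
d₁ = [ln(V₀/D) + (r + σ²/2)T] / (σ√T)
   = [ln(63.4048/37.9467) + (0.0385 + 0.5·0.2964²)·1.2549] / (0.2964·√1.2549)
   = [0.513357 + 0.103437] / 0.332034 = 1.857622
d₂ = d₁ − σ√T = 1.857622 − 0.332034 = 1.525588
N(d₁) = 0.968389,  N(d₂) = 0.936444,  e^(−rT) = 0.952835
E₀ = V₀·N(d₁) − D·e^(−rT)·N(d₂)
   = 63.4048·0.968389 − 37.9467·0.952835·0.936444 = 27.541549
B₀ = V₀ − E₀ = 63.4048 − 27.541549 = 35.863251
spread = −(1/T)·ln(B₀/D) − r = −(1/1.2549)·ln(35.863251/37.9467) − 0.0385 = 0.00649914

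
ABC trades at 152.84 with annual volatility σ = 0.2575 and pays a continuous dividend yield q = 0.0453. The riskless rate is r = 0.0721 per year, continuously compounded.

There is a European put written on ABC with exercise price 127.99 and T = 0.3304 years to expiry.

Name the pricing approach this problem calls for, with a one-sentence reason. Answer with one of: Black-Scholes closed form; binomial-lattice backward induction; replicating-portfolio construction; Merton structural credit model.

framework: Black-Scholes closed form

Key observation: a European-exercise option on ABC struck at 127.99 — a GBM underlying with constant parameters — admits an analytic price: the data contain no early exercise, no discrete tree, no debt structure.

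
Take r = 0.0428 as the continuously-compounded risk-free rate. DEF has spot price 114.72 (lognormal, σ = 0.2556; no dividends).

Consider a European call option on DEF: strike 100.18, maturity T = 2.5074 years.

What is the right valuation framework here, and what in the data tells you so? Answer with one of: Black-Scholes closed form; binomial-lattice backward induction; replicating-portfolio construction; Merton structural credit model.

framework: Black-Scholes closed form

Key observation: a European claim on DEF (strike 100.18) — a lognormal (GBM) underlying with constant rate and volatility — has an exact closed-form value; no lattice or capital structure is involved.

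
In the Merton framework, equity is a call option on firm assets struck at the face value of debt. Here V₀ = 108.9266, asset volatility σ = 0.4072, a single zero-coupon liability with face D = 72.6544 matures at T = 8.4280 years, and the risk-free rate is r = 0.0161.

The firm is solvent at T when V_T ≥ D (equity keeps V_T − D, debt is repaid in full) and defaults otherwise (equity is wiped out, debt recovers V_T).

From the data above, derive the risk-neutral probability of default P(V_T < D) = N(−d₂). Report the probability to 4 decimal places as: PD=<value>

PD=0.5532

Apply the equity-as-call identities (strike 72.6544, horizon 8.4280 years):
d₁ = [ln(V₀/D) + (r + σ²/2)T] / (σ√T)
   = [ln(108.9266/72.6544) + (0.0161 + 0.5·0.4072²)·8.4280] / (0.4072·√8.4280)
   = [0.404960 + 0.834422] / 1.182143 = 1.048420
d₂ = d₁ − σ√T = 1.048420 − 1.182143 = -0.133723
risk-neutral PD = N(−d₂) = N(0.133723) = 0.553189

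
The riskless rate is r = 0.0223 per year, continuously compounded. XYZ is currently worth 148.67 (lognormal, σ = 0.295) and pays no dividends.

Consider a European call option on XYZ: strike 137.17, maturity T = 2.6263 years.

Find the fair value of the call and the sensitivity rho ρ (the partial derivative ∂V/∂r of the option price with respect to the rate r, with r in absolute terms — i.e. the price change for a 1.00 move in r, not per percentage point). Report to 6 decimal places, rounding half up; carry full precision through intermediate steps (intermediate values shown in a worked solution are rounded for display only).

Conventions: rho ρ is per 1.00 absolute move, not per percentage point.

price = 36.995689
ρ = 176.905974

σ√T = 0.295·√2.6263 = 0.478073
d₁ = (ln(S/K) + (r+σ²/2)T) / (σ√T) = (ln(148.67/137.17) + (0.0223+0.295²/2)·2.6263) / 0.478073 = (0.080508 + 0.172843) / 0.478073 = 0.529943
d₂ = d₁ − σ√T = 0.529943 − 0.478073 = 0.051870
e^{−rT} = 0.943116
N(d₁) = 0.701924,  N(d₂) = 0.520684
Call price V = S·N(d₁) − K·e^{−rT}·N(d₂) = 104.355082 − 67.359393 = 36.995689
ρ = K·T·e^{−rT}·N(d₂) = 176.905974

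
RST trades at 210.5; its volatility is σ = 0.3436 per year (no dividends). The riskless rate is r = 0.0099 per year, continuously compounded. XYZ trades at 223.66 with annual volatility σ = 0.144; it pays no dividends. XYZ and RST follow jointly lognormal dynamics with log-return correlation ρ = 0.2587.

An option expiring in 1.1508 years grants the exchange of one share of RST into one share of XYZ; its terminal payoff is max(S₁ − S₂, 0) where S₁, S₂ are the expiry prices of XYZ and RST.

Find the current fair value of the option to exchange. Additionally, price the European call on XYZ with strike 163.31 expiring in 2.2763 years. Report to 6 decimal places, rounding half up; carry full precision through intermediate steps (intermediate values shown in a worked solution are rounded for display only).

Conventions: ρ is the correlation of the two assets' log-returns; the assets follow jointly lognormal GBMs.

exchange price = 38.101020
price(XYZ call K=163.31) = 65.054087

σ_eff = √(σ₁² + σ₂² − 2ρσ₁σ₂) = √(0.144² + 0.3436² − 2·0.2587·0.144·0.3436) = 0.336447
d₁ = (ln(S₁/S₂) + (q₂ − q₁ + σ_eff²/2)T) / (σ_eff√T) = (ln(223.66/210.5) + (0.0 − 0.0 + 0.056598)·1.1508) / 0.360925 = 0.348479
d₂ = d₁ − σ_eff√T = 0.348479 − 0.360925 = -0.012446
N(d₁) = 0.636260,  N(d₂) = 0.495035
V = S₁·e^{−q₁T}·N(d₁) − S₂·e^{−q₂T}·N(d₂) = 142.305866 − 104.204846 = 38.101020
[vanilla: XYZ call K=163.31]
σ√T = 0.144·√2.2763 = 0.217259
d₁ = (ln(S/K) + (r+σ²/2)T) / (σ√T) = (ln(223.66/163.31) + (0.0099+0.144²/2)·2.2763) / 0.217259 = (0.314477 + 0.046136) / 0.217259 = 1.659831
d₂ = d₁ − σ√T = 1.659831 − 0.217259 = 1.442573
e^{−rT} = 0.977717
N(d₁) = 0.951526,  N(d₂) = 0.925430
price = S·N(d₁) − K·e^{−rT}·N(d₂) = 212.818262 − 147.764175 = 65.054087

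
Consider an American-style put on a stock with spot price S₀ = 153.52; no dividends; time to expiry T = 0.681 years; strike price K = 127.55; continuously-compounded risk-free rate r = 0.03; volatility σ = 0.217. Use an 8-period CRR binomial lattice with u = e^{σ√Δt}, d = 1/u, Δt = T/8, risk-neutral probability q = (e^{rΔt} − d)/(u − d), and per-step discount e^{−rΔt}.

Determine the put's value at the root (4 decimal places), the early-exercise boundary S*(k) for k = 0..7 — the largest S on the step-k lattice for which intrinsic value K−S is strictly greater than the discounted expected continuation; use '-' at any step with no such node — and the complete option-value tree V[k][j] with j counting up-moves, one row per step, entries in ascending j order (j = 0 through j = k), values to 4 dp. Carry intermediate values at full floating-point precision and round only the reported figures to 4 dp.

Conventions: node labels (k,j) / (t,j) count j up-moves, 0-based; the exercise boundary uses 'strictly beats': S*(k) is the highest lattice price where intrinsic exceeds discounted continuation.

Δt=0.08513, u=1.06536, d=0.93865, q=0.50436, disc=e^(-rΔt)=0.99745
k=8 terminal: V=max(K-S,0) → 35.0386 22.5504 8.3764 0.0000 0.0000 0.0000 0.0000 0.0000 0.0000
k=7: j=0 S=98.5579 intr=28.9921 cont=28.6668 V=28.9921[EX]; j=1 S=111.8624 intr=15.6876 cont=15.3623 V=15.6876[EX]; j=2 S=126.9628 intr=0.5872 cont=4.1411 V=4.1411[hold]; j=3 S=144.1016 intr=0.0000 cont=0.0000 V=0.0000[hold]; j=4 S=163.5540 intr=0.0000 cont=0.0000 V=0.0000[hold]; j=5 S=185.6323 intr=0.0000 cont=0.0000 V=0.0000[hold]; j=6 S=210.6910 intr=0.0000 cont=0.0000 V=0.0000[hold]; j=7 S=239.1323 intr=0.0000 cont=0.0000 V=0.0000[hold]  S*(7)=111.8624
k=6: j=0 S=104.9996 intr=22.5504 cont=22.2250 V=22.5504[EX]; j=1 S=119.1736 intr=8.3764 cont=9.8389 V=9.8389[hold]; j=2 S=135.2610 intr=0.0000 cont=2.0473 V=2.0473[hold]; j=3 S=153.5200 intr=0.0000 cont=0.0000 V=0.0000[hold]; j=4 S=174.2438 intr=0.0000 cont=0.0000 V=0.0000[hold]; j=5 S=197.7651 intr=0.0000 cont=0.0000 V=0.0000[hold]; j=6 S=224.4616 intr=0.0000 cont=0.0000 V=0.0000[hold]  S*(6)=104.9996
k=5: j=0 S=111.8624 intr=15.6876 cont=16.0981 V=16.0981[hold]; j=1 S=126.9628 intr=0.5872 cont=5.8941 V=5.8941[hold]; j=2 S=144.1016 intr=0.0000 cont=1.0121 V=1.0121[hold]; j=3 S=163.5540 intr=0.0000 cont=0.0000 V=0.0000[hold]; j=4 S=185.6323 intr=0.0000 cont=0.0000 V=0.0000[hold]; j=5 S=210.6910 intr=0.0000 cont=0.0000 V=0.0000[hold]  S*(5)=-
k=4: j=0 S=119.1736 intr=8.3764 cont=10.9237 V=10.9237[hold]; j=1 S=135.2610 intr=0.0000 cont=3.4231 V=3.4231[hold]; j=2 S=153.5200 intr=0.0000 cont=0.5004 V=0.5004[hold]; j=3 S=174.2438 intr=0.0000 cont=0.0000 V=0.0000[hold]; j=4 S=197.7651 intr=0.0000 cont=0.0000 V=0.0000[hold]  S*(4)=-
k=3: j=0 S=126.9628 intr=0.5872 cont=7.1225 V=7.1225[hold]; j=1 S=144.1016 intr=0.0000 cont=1.9440 V=1.9440[hold]; j=2 S=163.5540 intr=0.0000 cont=0.2474 V=0.2474[hold]; j=3 S=185.6323 intr=0.0000 cont=0.0000 V=0.0000[hold]  S*(3)=-
k=2: j=0 S=135.2610 intr=0.0000 cont=4.4992 V=4.4992[hold]; j=1 S=153.5200 intr=0.0000 cont=1.0855 V=1.0855[hold]; j=2 S=174.2438 intr=0.0000 cont=0.1223 V=0.1223[hold]  S*(2)=-
k=1: j=0 S=144.1016 intr=0.0000 cont=2.7704 V=2.7704[hold]; j=1 S=163.5540 intr=0.0000 cont=0.5982 V=0.5982[hold]  S*(1)=-
k=0: j=0 S=153.5200 intr=0.0000 cont=1.6706 V=1.6706[hold]  S*(0)=-

price = 1.6706
boundary = - - - - - - 104.9996 111.8624
tree:
1.6706
2.7704 0.5982
4.4992 1.0855 0.1223
7.1225 1.9440 0.2474 0.0000
10.9237 3.4231 0.5004 0.0000 0.0000
16.0981 5.8941 1.0121 0.0000 0.0000 0.0000
22.5504 9.8389 2.0473 0.0000 0.0000 0.0000 0.0000
28.9921 15.6876 4.1411 0.0000 0.0000 0.0000 0.0000 0.0000
35.0386 22.5504 8.3764 0.0000 0.0000 0.0000 0.0000 0.0000 0.0000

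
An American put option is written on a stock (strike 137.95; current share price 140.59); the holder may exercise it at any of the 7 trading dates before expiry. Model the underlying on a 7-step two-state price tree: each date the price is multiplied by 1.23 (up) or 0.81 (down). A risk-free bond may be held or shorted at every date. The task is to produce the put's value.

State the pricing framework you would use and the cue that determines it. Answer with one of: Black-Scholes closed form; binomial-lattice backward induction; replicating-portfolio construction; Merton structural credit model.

Key observation: an American put (K = 137.95, S₀ = 140.59) on a 7-date tree has no closed form — the optimal stopping decision is embedded and must be resolved recursively from expiry.

framework: binomial-lattice backward induction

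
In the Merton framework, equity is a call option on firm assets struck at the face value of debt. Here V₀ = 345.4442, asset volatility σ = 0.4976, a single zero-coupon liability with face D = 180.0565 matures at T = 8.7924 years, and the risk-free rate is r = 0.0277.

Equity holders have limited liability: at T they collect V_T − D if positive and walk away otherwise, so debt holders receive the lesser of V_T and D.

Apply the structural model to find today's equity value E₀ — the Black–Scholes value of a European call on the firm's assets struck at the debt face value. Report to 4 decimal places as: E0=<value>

E0=251.3499

Apply the equity-as-call identities (strike 180.0565, horizon 8.7924 years):
d₁ = [ln(V₀/D) + (r + σ²/2)T] / (σ√T)
   = [ln(345.4442/180.0565) + (0.0277 + 0.5·0.4976²)·8.7924] / (0.4976·√8.7924)
   = [0.651560 + 1.332074] / 1.475483 = 1.344397
d₂ = d₁ − σ√T = 1.344397 − 1.475483 = -0.131086
N(d₁) = 0.910590,  N(d₂) = 0.447854,  e^(−rT) = 0.783841
E₀ = V₀·N(d₁) − D·e^(−rT)·N(d₂)
   = 345.4442·0.910590 − 180.0565·0.783841·0.447854 = 251.349907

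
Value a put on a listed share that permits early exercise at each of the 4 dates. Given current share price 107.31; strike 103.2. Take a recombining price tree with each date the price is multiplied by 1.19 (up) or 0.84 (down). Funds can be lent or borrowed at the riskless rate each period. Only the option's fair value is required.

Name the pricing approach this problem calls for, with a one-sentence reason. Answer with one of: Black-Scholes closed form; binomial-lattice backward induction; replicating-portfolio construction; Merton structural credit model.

Key observation: with exercise allowed before expiry on a discrete up/down model (4 steps from spot 107.31), the strike-103.2 put's value must be rolled back through the tree testing early exercise at each node.

framework: binomial-lattice backward induction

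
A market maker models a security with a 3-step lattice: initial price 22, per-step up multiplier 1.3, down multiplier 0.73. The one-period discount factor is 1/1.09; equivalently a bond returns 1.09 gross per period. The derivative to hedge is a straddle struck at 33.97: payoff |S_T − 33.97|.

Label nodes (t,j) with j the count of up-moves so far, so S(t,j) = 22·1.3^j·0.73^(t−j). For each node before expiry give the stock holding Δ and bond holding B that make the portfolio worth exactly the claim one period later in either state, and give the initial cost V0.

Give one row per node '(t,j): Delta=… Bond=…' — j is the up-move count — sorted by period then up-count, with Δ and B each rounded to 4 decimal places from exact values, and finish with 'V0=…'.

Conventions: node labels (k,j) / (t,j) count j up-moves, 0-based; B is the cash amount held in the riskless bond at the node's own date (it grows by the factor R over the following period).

(0,0): Delta=-0.2309 Bond=14.8985
(1,0): Delta=-1.0000 Bond=28.5919
(1,1): Delta=0.0211 Bond=9.0337
(2,0): Delta=-1.0000 Bond=31.1651
(2,1): Delta=-1.0000 Bond=31.1651
(2,2): Delta=0.3556 Bond=-2.5890
V0=9.8197

Since d<R<u, set p* = (R−d)/(u−d) = 0.6316; price each node as the discounted p*-expectation of its children.
Payoffs at expiry: V(3,0)=25.4116, V(3,1)=18.7291, V(3,2)=6.8286, V(3,3)=14.3640
(2,0): S=11.7238. Δ = (V_up−V_dn)/(S_up−S_dn) = (18.7291−25.4116)/(15.2409−8.5584) = -1.0000. V = [p*·18.7291 + (1−p*)·25.4116]/1.09 = 19.4413. B = V − Δ·S = 31.1651.
(2,1): S=20.8780. Δ = (V_up−V_dn)/(S_up−S_dn) = (6.8286−18.7291)/(27.1414−15.2409) = -1.0000. V = [p*·6.8286 + (1−p*)·18.7291]/1.09 = 10.2871. B = V − Δ·S = 31.1651.
(2,2): S=37.1800. Δ = (V_up−V_dn)/(S_up−S_dn) = (14.3640−6.8286)/(48.3340−27.1414) = 0.3556. V = [p*·14.3640 + (1−p*)·6.8286]/1.09 = 10.6310. B = V − Δ·S = -2.5890.
(1,0): S=16.0600. Δ = (V_up−V_dn)/(S_up−S_dn) = (10.2871−19.4413)/(20.8780−11.7238) = -1.0000. V = [p*·10.2871 + (1−p*)·19.4413]/1.09 = 12.5319. B = V − Δ·S = 28.5919.
(1,1): S=28.6000. Δ = (V_up−V_dn)/(S_up−S_dn) = (10.6310−10.2871)/(37.1800−20.8780) = 0.0211. V = [p*·10.6310 + (1−p*)·10.2871]/1.09 = 9.6370. B = V − Δ·S = 9.0337.
(0,0): S=22.0000. Δ = (V_up−V_dn)/(S_up−S_dn) = (9.6370−12.5319)/(28.6000−16.0600) = -0.2309. V = [p*·9.6370 + (1−p*)·12.5319]/1.09 = 9.8197. B = V − Δ·S = 14.8985.
As a check, the time-0 holding Δ(0,0)·S0 + B(0,0) comes to 9.8197 — exactly V0.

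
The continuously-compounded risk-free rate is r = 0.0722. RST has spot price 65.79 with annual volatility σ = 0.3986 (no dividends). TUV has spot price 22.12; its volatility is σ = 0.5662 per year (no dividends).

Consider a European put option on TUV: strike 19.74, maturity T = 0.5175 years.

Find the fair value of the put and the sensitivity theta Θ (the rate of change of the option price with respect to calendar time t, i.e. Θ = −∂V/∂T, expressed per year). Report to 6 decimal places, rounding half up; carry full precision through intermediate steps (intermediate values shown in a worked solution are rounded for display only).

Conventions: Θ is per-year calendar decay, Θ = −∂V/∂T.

price = 1.989694
Θ = -2.348739

σ√T = 0.5662·√0.5175 = 0.407310
d₁ = (ln(S/K) + (r+σ²/2)T) / (σ√T) = (ln(22.12/19.74) + (0.0722+0.5662²/2)·0.5175) / 0.407310 = (0.113835 + 0.120314) / 0.407310 = 0.574868
d₂ = d₁ − σ√T = 0.574868 − 0.407310 = 0.167558
e^{−rT} = 0.963326
N(−d₁) = 0.282690,  N(−d₂) = 0.433466
Put price V = K·e^{−rT}·N(−d₂) − S·N(−d₁) = 8.242805 − 6.253111 = 1.989694
φ(d₁) = (1/√(2π))·e^{−d₁²/2} = 0.338181
Θ = −S·φ(d₁)·σ/(2√T) + r·K·e^{−rT}·N(−d₂) = −2.943870 + 0.595131 = -2.348739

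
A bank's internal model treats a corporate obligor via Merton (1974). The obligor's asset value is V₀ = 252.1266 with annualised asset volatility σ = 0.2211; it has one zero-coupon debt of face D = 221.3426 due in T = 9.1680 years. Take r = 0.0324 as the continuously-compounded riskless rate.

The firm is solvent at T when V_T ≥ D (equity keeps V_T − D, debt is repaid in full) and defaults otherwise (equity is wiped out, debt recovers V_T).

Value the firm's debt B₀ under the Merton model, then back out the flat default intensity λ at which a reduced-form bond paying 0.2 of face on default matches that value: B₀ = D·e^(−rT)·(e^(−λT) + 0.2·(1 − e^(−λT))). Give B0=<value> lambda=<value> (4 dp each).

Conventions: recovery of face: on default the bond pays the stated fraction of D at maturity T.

Work the structural quantities from V₀ = 252.1266 against face 221.3426:
d₁ = [ln(V₀/D) + (r + σ²/2)T] / (σ√T)
   = [ln(252.1266/221.3426) + (0.0324 + 0.5·0.2211²)·9.1680] / (0.2211·√9.1680)
   = [0.130220 + 0.521133] / 0.669462 = 0.972949
d₂ = d₁ − σ√T = 0.972949 − 0.669462 = 0.303487
N(d₁) = 0.834711,  N(d₂) = 0.619241,  e^(−rT) = 0.743012
E₀ = V₀·N(d₁) − D·e^(−rT)·N(d₂)
   = 252.1266·0.834711 − 221.3426·0.743012·0.619241 = 108.612346
B₀ = V₀ − E₀ = 252.1266 − 108.612346 = 143.514254
e^(−λT) = (B₀·e^(rT)/D − 0.2)/(1 − 0.2) = (143.5143·1.345873/221.3426 − 0.2)/0.8 = 0.84079818
λ = −ln(0.84079818)/9.1680 = 0.018914

B0=143.5143 lambda=0.0189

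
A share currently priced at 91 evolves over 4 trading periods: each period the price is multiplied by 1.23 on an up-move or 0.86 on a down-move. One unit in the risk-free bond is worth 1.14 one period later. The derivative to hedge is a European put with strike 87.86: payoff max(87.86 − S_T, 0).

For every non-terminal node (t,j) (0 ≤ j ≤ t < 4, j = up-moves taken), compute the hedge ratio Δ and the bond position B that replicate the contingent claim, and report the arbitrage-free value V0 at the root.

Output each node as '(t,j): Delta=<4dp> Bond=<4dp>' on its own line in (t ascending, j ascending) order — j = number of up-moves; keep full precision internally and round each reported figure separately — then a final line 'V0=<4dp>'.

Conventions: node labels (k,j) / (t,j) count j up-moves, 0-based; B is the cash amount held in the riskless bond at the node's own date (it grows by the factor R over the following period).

Under the risk-neutral measure, an up-move has probability p* = (R−d)/(u−d) = 0.7568 and values discount at R = 1.14.
Terminal payoffs: V(4,0)=38.0823, V(4,1)=16.6663, V(4,2)=0.0000, V(4,3)=0.0000, V(4,4)=0.0000
Node (3,0) S=57.8811: V=(p*·16.6663+(1−p*)·38.0823)/1.14=19.1891; Δ=(16.6663−38.0823)/(71.1937−49.7777)=-1.0000; B=V−Δ·S=77.0702
Node (3,1) S=82.7834: V=(p*·0.0000+(1−p*)·16.6663)/1.14=3.5561; Δ=(0.0000−16.6663)/(101.8236−71.1937)=-0.5441; B=V−Δ·S=48.6000
Node (3,2) S=118.3996: V=(p*·0.0000+(1−p*)·0.0000)/1.14=0.0000; Δ=(0.0000−0.0000)/(145.6315−101.8236)=0.0000; B=V−Δ·S=0.0000
Node (3,3) S=169.3389: V=(p*·0.0000+(1−p*)·0.0000)/1.14=0.0000; Δ=(0.0000−0.0000)/(208.2868−145.6315)=0.0000; B=V−Δ·S=0.0000
Node (2,0) S=67.3036: V=(p*·3.5561+(1−p*)·19.1891)/1.14=6.4550; Δ=(3.5561−19.1891)/(82.7834−57.8811)=-0.6278; B=V−Δ·S=48.7063
Node (2,1) S=96.2598: V=(p*·0.0000+(1−p*)·3.5561)/1.14=0.7588; Δ=(0.0000−3.5561)/(118.3996−82.7834)=-0.0998; B=V−Δ·S=10.3698
Node (2,2) S=137.6739: V=(p*·0.0000+(1−p*)·0.0000)/1.14=0.0000; Δ=(0.0000−0.0000)/(169.3389−118.3996)=0.0000; B=V−Δ·S=0.0000
Node (1,0) S=78.2600: V=(p*·0.7588+(1−p*)·6.4550)/1.14=1.8810; Δ=(0.7588−6.4550)/(96.2598−67.3036)=-0.1967; B=V−Δ·S=17.2763
Node (1,1) S=111.9300: V=(p*·0.0000+(1−p*)·0.7588)/1.14=0.1619; Δ=(0.0000−0.7588)/(137.6739−96.2598)=-0.0183; B=V−Δ·S=2.2126
Node (0,0) S=91.0000: V=(p*·0.1619+(1−p*)·1.8810)/1.14=0.5088; Δ=(0.1619−1.8810)/(111.9300−78.2600)=-0.0511; B=V−Δ·S=5.1550
As a check, the time-0 holding Δ(0,0)·S0 + B(0,0) comes to 0.5088 — exactly V0.

(0,0): Delta=-0.0511 Bond=5.1550
(1,0): Delta=-0.1967 Bond=17.2763
(1,1): Delta=-0.0183 Bond=2.2126
(2,0): Delta=-0.6278 Bond=48.7063
(2,1): Delta=-0.0998 Bond=10.3698
(2,2): Delta=0.0000 Bond=0.0000
(3,0): Delta=-1.0000 Bond=77.0702
(3,1): Delta=-0.5441 Bond=48.6000
(3,2): Delta=0.0000 Bond=0.0000
(3,3): Delta=0.0000 Bond=0.0000
V0=0.5088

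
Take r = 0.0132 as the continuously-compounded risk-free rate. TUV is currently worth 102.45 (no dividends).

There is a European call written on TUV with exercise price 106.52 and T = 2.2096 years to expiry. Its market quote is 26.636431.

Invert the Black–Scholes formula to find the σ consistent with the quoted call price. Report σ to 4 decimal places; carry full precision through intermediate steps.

At σ = 0.4529 the Black–Scholes value reproduces the quote:
σ√T = 0.4529·√2.2096 = 0.673223
d₁ = (ln(S/K) + (r+σ²/2)T) / (σ√T) = (ln(102.45/106.52) + (0.0132+0.4529²/2)·2.2096) / 0.673223 = (-0.038958 + 0.255782) / 0.673223 = 0.322068
d₂ = d₁ − σ√T = 0.322068 − 0.673223 = -0.351155
e^{−rT} = 0.971255
N(d₁) = 0.626299,  N(d₂) = 0.362736
V = S·N(d₁) − K·e^{−rT}·N(d₂) = 64.164373 − 37.527942 = 26.636431 (matching the quote); vega is positive throughout, so no other σ reproduces this price

sigma = 0.4529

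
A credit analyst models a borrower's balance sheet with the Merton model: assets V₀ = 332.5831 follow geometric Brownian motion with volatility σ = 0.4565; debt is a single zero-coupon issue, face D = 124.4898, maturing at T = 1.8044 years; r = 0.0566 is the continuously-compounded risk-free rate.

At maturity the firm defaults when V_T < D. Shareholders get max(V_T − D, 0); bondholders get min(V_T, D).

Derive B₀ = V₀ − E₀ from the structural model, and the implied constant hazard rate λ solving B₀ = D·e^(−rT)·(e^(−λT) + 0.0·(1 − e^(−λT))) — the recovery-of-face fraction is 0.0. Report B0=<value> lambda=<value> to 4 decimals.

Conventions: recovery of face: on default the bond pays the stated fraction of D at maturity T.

B0=110.6386 lambda=0.0088

Work the structural quantities from V₀ = 332.5831 against face 124.4898:
d₁ = [ln(V₀/D) + (r + σ²/2)T] / (σ√T)
   = [ln(332.5831/124.4898) + (0.0566 + 0.5·0.4565²)·1.8044] / (0.4565·√1.8044)
   = [0.982666 + 0.290141] / 0.613207 = 2.075655
d₂ = d₁ − σ√T = 2.075655 − 0.613207 = 1.462448
N(d₁) = 0.981037,  N(d₂) = 0.928191,  e^(−rT) = 0.902913
E₀ = V₀·N(d₁) − D·e^(−rT)·N(d₂)
   = 332.5831·0.981037 − 124.4898·0.902913·0.928191 = 221.944495
B₀ = V₀ − E₀ = 332.5831 − 221.944495 = 110.638605
e^(−λT) = (B₀·e^(rT)/D − 0)/(1 − 0) = (110.6386·1.107526/124.4898 − 0)/1 = 0.98429886
λ = −ln(0.98429886)/1.8044 = 0.008771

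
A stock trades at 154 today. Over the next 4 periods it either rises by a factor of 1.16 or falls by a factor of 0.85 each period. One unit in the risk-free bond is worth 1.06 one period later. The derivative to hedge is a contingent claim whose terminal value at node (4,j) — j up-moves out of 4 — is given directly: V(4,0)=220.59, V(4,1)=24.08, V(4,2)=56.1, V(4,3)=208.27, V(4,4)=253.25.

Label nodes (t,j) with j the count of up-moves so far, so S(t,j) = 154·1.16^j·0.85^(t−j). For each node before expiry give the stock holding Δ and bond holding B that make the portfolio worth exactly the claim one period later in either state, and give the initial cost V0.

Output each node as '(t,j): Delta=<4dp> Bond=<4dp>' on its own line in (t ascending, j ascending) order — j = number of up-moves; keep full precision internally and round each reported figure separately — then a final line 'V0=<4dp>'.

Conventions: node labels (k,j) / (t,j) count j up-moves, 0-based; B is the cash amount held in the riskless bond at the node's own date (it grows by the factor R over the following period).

(0,0): Delta=1.4375 Bond=-96.6031
(1,0): Delta=1.3900 Bond=-96.1789
(1,1): Delta=1.4541 Bond=-105.3614
(2,0): Delta=-1.1405 Bond=179.6077
(2,1): Delta=2.2730 Bond=-236.0246
(2,2): Delta=1.1684 Bond=-52.4728
(3,0): Delta=-6.7026 Bond=716.4224
(3,1): Delta=0.8003 Bond=-60.1102
(3,2): Delta=2.7868 Bond=-340.6984
(3,3): Delta=0.6036 Bond=80.1299
V0=124.7736

Arbitrage-free pricing uses the up-move probability p* = (R−d)/(u−d) = 0.6774, discounting each step at R = 1.06.
Payoffs at expiry: V(4,0)=220.5900, V(4,1)=24.0800, V(4,2)=56.1000, V(4,3)=208.2700, V(4,4)=253.2500
Node (3,0) S=94.5752: V=(p*·24.0800+(1−p*)·220.5900)/1.06=82.5192; Δ=(24.0800−220.5900)/(109.7073−80.3890)=-6.7026; B=V−Δ·S=716.4224
Node (3,1) S=129.0674: V=(p*·56.1000+(1−p*)·24.0800)/1.06=43.1802; Δ=(56.1000−24.0800)/(149.7182−109.7073)=0.8003; B=V−Δ·S=-60.1102
Node (3,2) S=176.1390: V=(p*·208.2700+(1−p*)·56.1000)/1.06=150.1726; Δ=(208.2700−56.1000)/(204.3213−149.7182)=2.7868; B=V−Δ·S=-340.6984
Node (3,3) S=240.3780: V=(p*·253.2500+(1−p*)·208.2700)/1.06=225.2267; Δ=(253.2500−208.2700)/(278.8385−204.3213)=0.6036; B=V−Δ·S=80.1299
Node (2,0) S=111.2650: V=(p*·43.1802+(1−p*)·82.5192)/1.06=52.7077; Δ=(43.1802−82.5192)/(129.0674−94.5752)=-1.1405; B=V−Δ·S=179.6077
Node (2,1) S=151.8440: V=(p*·150.1726+(1−p*)·43.1802)/1.06=109.1121; Δ=(150.1726−43.1802)/(176.1390−129.0674)=2.2730; B=V−Δ·S=-236.0246
Node (2,2) S=207.2224: V=(p*·225.2267+(1−p*)·150.1726)/1.06=189.6375; Δ=(225.2267−150.1726)/(240.3780−176.1390)=1.1684; B=V−Δ·S=-52.4728
Node (1,0) S=130.9000: V=(p*·109.1121+(1−p*)·52.7077)/1.06=85.7709; Δ=(109.1121−52.7077)/(151.8440−111.2650)=1.3900; B=V−Δ·S=-96.1789
Node (1,1) S=178.6400: V=(p*·189.6375+(1−p*)·109.1121)/1.06=154.3977; Δ=(189.6375−109.1121)/(207.2224−151.8440)=1.4541; B=V−Δ·S=-105.3614
Node (0,0) S=154.0000: V=(p*·154.3977+(1−p*)·85.7709)/1.06=124.7736; Δ=(154.3977−85.7709)/(178.6400−130.9000)=1.4375; B=V−Δ·S=-96.6031
As a check, the time-0 holding Δ(0,0)·S0 + B(0,0) comes to 124.7736 — exactly V0.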